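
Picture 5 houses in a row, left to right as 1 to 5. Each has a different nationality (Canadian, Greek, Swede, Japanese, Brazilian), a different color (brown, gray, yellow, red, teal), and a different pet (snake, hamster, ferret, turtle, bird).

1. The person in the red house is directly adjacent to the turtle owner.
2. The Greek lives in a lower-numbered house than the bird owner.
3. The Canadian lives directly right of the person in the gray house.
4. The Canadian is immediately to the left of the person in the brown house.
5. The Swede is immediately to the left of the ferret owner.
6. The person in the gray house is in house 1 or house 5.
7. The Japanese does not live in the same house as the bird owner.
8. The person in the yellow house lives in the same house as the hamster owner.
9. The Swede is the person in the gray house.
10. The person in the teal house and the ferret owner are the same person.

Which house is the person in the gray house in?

1

From clue 6, the person in the gray house must be in house 1.
From clue 9, the Swede must be in house 1.
Clue 3 places the Canadian in house 2.
Clue 4: the person in the brown house is in house 3.
From clue 5, the ferret owner must be in house 2.
Clue 10: the person in the teal house is in house 2.
House 1's pet must be snake (nothing else left).
That leaves turtle as the pet for house 3.
The person in the red house is in house 4 (clue 1).
The only color still possible for house 5 is yellow.
Clue 8 places the hamster owner in house 5.
House 4's pet must be bird (nothing else left).
From clue 2, the Greek must be in house 3.
House 4 nationality: only Brazilian fits.
So house 5 gets Japanese for nationality.
So: house 1 = Swede/gray/snake, house 2 = Canadian/teal/ferret, house 3 = Greek/brown/turtle, house 4 = Brazilian/red/bird, house 5 = Japanese/yellow/hamster.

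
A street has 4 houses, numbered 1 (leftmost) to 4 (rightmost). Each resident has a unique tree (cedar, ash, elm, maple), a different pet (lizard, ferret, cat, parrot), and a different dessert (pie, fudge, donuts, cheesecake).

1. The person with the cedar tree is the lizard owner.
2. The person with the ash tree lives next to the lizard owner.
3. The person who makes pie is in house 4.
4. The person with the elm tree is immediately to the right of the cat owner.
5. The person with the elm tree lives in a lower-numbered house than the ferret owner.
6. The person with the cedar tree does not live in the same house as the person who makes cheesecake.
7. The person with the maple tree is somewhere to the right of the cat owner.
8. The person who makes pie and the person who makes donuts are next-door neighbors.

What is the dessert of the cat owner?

Clue 3 places the person who makes pie in house 4.
Clue 8: the person who makes donuts is in house 3.
The person with the elm tree is narrowed to house 2 or 3; consider each.
Placing it in house 2 leads to a contradiction, so it's in house 3.
Clue 4: the cat owner is in house 2.
The ferret owner is in house 4 (clue 5).
House 4's tree must be maple (nothing else left).
The person with the cedar tree is in house 1 (clue 1).
The lizard owner is in house 1 (clue 1).
By clue 2, the person with the ash tree is in house 2.
By clue 6, the person who makes cheesecake is in house 2.
House 3 pet: only parrot fits.
The only dessert still possible for house 1 is fudge.
So: house 1 = cedar/lizard/fudge, house 2 = ash/cat/cheesecake, house 3 = elm/parrot/donuts, house 4 = maple/ferret/pie.

cheesecake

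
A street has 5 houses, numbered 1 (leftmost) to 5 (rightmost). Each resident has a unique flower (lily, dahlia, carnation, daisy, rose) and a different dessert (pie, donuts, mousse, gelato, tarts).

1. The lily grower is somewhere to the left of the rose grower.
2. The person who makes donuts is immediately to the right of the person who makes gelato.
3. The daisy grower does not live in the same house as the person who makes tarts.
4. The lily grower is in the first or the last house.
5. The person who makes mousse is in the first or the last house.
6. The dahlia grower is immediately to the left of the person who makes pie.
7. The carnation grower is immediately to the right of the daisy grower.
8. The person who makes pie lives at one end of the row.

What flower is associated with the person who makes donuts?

By clue 4, the lily grower is in house 1.
Clue 8: the person who makes pie is in house 5.
House 1 dessert: only mousse fits.
Clue 6 places the dahlia grower in house 4.
Clue 7 places the carnation grower in house 3.
The daisy grower is in house 2 (clue 7).
House 5's flower must be rose (nothing else left).
House 2 dessert: only gelato fits.
By clue 2, the person who makes donuts is in house 3.
That leaves tarts as the dessert for house 4.
So: house 1 = lily/mousse, house 2 = daisy/gelato, house 3 = carnation/donuts, house 4 = dahlia/tarts, house 5 = rose/pie.

carnation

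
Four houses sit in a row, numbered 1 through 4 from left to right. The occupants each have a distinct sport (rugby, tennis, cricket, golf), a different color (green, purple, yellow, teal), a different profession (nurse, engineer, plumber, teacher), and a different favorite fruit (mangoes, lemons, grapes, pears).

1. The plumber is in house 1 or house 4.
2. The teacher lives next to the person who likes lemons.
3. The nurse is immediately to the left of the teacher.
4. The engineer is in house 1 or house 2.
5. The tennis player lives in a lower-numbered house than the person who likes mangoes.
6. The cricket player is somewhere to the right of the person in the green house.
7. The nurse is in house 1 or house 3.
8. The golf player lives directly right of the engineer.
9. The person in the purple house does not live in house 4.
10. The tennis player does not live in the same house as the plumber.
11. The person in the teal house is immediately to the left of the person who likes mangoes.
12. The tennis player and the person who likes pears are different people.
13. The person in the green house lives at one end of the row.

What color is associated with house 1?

By clue 13, the person in the green house is in house 1.
House 4 color: only yellow fits.
The only profession still possible for house 3 is nurse.
The teacher is in house 4 (clue 3).
The only profession still possible for house 2 is engineer.
Clue 2 places the person who likes lemons in house 3.
Clue 8: the golf player is in house 3.
So house 1 gets rugby for sport.
House 4's sport must be cricket (nothing else left).
So house 1 gets plumber for profession.
The person in the teal house is in house 3 (clue 11).
That leaves tennis as the sport for house 2.
So house 2 gets purple for color.
House 1 favorite fruit: only pears fits.
House 2 favorite fruit: only grapes fits.
House 4 favorite fruit: only mangoes fits.
So: house 1 = rugby/green/plumber/pears, house 2 = tennis/purple/engineer/grapes, house 3 = golf/teal/nurse/lemons, house 4 = cricket/yellow/teacher/mangoes.

green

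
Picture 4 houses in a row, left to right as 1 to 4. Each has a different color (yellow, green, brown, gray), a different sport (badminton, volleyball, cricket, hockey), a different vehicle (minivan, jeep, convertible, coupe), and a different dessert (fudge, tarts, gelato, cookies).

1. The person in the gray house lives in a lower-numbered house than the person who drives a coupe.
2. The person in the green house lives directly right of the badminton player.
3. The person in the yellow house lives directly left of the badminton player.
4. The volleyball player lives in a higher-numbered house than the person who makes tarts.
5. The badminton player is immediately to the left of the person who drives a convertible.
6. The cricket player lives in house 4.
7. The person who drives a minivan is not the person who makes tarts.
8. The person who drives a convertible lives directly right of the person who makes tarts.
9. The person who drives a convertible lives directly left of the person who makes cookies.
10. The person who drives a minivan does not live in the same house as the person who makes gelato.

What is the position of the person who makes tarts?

From clue 6, the cricket player must be in house 4.
Clue 9: the person who drives a convertible is in house 3.
By clue 9, the person who makes cookies is in house 4.
The only sport still possible for house 1 is hockey.
By clue 4, the volleyball player is in house 3.
From clue 4, the person who makes tarts must be in house 2.
The badminton player is in house 2 (clue 5).
From clue 2, the person in the green house must be in house 3.
From clue 3, the person in the yellow house must be in house 1.
So house 2 gets gray for color.
House 4's color must be brown (nothing else left).
The person who drives a coupe is in house 4 (clue 1).
The only vehicle still possible for house 2 is jeep.
By clue 10, the person who makes gelato is in house 3.
So house 1 gets minivan for vehicle.
House 1 dessert: only fudge fits.
So: house 1 = yellow/hockey/minivan/fudge, house 2 = gray/badminton/jeep/tarts, house 3 = green/volleyball/convertible/gelato, house 4 = brown/cricket/coupe/cookies.

2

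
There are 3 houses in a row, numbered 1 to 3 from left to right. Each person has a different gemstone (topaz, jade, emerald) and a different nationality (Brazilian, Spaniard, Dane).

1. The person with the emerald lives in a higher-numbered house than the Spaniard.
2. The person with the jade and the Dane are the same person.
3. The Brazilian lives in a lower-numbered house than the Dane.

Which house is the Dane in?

House 3 nationality: only Dane fits.
Clue 2 places the person with the jade in house 3.
So house 1 gets topaz for gemstone.
House 2's gemstone must be emerald (nothing else left).
From clue 1, the Spaniard must be in house 1.
House 2 nationality: only Brazilian fits.
So: house 1 = topaz/Spaniard, house 2 = emerald/Brazilian, house 3 = jade/Dane.

3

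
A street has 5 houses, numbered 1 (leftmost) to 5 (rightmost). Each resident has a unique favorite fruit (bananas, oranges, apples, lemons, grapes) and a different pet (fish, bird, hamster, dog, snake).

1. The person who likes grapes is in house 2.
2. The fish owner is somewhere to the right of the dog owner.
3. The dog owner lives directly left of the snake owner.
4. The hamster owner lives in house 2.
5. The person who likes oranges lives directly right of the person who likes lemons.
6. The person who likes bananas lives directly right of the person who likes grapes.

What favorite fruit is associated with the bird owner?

apples

From clue 1, the person who likes grapes must be in house 2.
Clue 4: the hamster owner is in house 2.
Clue 6 places the person who likes bananas in house 3.
Clue 5: the person who likes oranges is in house 5.
From clue 5, the person who likes lemons must be in house 4.
So house 1 gets apples for favorite fruit.
The only pet still possible for house 1 is bird.
House 3's pet must be dog (nothing else left).
The snake owner is in house 4 (clue 3).
The only pet still possible for house 5 is fish.
So: house 1 = apples/bird, house 2 = grapes/hamster, house 3 = bananas/dog, house 4 = lemons/snake, house 5 = oranges/fish.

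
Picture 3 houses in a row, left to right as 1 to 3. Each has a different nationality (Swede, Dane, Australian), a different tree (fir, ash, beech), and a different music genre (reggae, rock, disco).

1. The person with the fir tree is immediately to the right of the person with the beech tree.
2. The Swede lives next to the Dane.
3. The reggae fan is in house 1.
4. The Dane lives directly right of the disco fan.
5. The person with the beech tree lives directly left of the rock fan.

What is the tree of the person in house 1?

Clue 3 places the reggae fan in house 1.
That leaves disco as the music genre for house 2.
House 3's music genre must be rock (nothing else left).
By clue 4, the Dane is in house 3.
Clue 5 places the person with the beech tree in house 2.
So house 1 gets ash for tree.
House 3's tree must be fir (nothing else left).
From clue 2, the Swede must be in house 2.
House 1 nationality: only Australian fits.
So: house 1 = Australian/ash/reggae, house 2 = Swede/beech/disco, house 3 = Dane/fir/rock.

ash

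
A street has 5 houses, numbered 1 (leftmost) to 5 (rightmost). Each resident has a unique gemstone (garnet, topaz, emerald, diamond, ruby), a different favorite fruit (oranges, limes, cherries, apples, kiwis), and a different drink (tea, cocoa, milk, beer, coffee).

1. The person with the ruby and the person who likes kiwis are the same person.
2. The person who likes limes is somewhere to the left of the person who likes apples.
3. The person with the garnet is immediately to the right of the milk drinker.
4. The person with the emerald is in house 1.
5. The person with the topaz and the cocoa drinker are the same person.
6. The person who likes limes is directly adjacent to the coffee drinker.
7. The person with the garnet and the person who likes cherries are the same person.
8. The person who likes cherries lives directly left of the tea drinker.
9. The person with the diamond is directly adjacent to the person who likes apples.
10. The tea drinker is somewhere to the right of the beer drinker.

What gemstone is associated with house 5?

By clue 4, the person with the emerald is in house 1.
The person with the garnet is narrowed to house 2 or 3 or 4; consider each.
Placing it in house 2 and house 4 leads to a contradiction, so it's in house 3.
The milk drinker is in house 2 (clue 3).
Clue 7 places the person who likes cherries in house 3.
Clue 8 places the tea drinker in house 4.
The person with the topaz is in house 5 (clue 5).
By clue 5, the cocoa drinker is in house 5.
House 2 gemstone: only ruby fits.
So house 4 gets diamond for gemstone.
That leaves oranges as the favorite fruit for house 1.
By clue 1, the person who likes kiwis is in house 2.
Clue 9: the person who likes apples is in house 5.
House 4's favorite fruit must be limes (nothing else left).
From clue 6, the coffee drinker must be in house 3.
House 1's drink must be beer (nothing else left).
So: house 1 = emerald/oranges/beer, house 2 = ruby/kiwis/milk, house 3 = garnet/cherries/coffee, house 4 = diamond/limes/tea, house 5 = topaz/apples/cocoa.

topaz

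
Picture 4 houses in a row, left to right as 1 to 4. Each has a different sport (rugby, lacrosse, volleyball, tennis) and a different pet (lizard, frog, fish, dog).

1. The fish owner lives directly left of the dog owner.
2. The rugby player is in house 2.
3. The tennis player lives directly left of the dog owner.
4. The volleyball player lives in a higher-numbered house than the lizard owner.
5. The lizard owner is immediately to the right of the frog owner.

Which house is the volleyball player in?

4

Clue 2 places the rugby player in house 2.
House 4 pet: only dog fits.
By clue 1, the fish owner is in house 3.
From clue 3, the tennis player must be in house 3.
The only sport still possible for house 1 is lacrosse.
That leaves volleyball as the sport for house 4.
That leaves frog as the pet for house 1.
So house 2 gets lizard for pet.
So: house 1 = lacrosse/frog, house 2 = rugby/lizard, house 3 = tennis/fish, house 4 = volleyball/dog.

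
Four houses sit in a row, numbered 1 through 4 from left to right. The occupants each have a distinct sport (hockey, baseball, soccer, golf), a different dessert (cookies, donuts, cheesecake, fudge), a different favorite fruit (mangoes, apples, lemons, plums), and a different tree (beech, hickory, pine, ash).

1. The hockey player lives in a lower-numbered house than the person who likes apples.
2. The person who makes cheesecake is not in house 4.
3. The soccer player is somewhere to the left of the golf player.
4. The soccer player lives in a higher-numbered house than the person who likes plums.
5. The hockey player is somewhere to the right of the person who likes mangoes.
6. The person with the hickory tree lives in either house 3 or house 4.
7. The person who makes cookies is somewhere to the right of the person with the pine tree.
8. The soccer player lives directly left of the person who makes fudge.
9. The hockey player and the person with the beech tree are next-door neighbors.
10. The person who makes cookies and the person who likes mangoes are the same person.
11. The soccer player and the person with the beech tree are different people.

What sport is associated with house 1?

baseball

Clue 10 places the person who makes cookies in house 2.
From clue 10, the person who likes mangoes must be in house 2.
The only sport still possible for house 1 is baseball.
So house 4 gets golf for sport.
House 1's favorite fruit must be plums (nothing else left).
The hockey player is in house 3 (clue 5).
Clue 7 places the person with the pine tree in house 1.
The only sport still possible for house 2 is soccer.
Clue 1 places the person who likes apples in house 4.
Clue 8 places the person who makes fudge in house 3.
From clue 11, the person with the beech tree must be in house 4.
The only dessert still possible for house 4 is donuts.
House 3's favorite fruit must be lemons (nothing else left).
So house 2 gets ash for tree.
House 3 tree: only hickory fits.
So house 1 gets cheesecake for dessert.
So: house 1 = baseball/cheesecake/plums/pine, house 2 = soccer/cookies/mangoes/ash, house 3 = hockey/fudge/lemons/hickory, house 4 = golf/donuts/apples/beech.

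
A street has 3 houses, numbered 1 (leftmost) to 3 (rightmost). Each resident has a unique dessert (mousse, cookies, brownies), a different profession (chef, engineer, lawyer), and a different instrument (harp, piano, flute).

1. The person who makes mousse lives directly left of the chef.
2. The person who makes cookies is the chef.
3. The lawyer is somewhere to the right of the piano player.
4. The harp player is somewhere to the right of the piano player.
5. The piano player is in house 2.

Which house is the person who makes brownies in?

The piano player is in house 2 (clue 5).
So house 1 gets engineer for profession.
So house 1 gets flute for instrument.
The only instrument still possible for house 3 is harp.
The lawyer is in house 3 (clue 3).
So house 2 gets chef for profession.
The person who makes mousse is in house 1 (clue 1).
Clue 2 places the person who makes cookies in house 2.
The only dessert still possible for house 3 is brownies.
So: house 1 = mousse/engineer/flute, house 2 = cookies/chef/piano, house 3 = brownies/lawyer/harp.

3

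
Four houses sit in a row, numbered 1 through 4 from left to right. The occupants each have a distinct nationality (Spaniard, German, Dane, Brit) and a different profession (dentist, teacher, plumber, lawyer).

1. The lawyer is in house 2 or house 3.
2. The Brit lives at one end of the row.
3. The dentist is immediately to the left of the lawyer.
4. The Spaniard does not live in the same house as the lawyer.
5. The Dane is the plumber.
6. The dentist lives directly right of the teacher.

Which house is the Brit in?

1

Clue 6 places the dentist in house 2.
The teacher is in house 1 (clue 6).
House 3's profession must be lawyer (nothing else left).
So house 4 gets plumber for profession.
The Dane is in house 4 (clue 5).
House 1's nationality must be Brit (nothing else left).
So house 3 gets German for nationality.
House 2's nationality must be Spaniard (nothing else left).
So: house 1 = Brit/teacher, house 2 = Spaniard/dentist, house 3 = German/lawyer, house 4 = Dane/plumber.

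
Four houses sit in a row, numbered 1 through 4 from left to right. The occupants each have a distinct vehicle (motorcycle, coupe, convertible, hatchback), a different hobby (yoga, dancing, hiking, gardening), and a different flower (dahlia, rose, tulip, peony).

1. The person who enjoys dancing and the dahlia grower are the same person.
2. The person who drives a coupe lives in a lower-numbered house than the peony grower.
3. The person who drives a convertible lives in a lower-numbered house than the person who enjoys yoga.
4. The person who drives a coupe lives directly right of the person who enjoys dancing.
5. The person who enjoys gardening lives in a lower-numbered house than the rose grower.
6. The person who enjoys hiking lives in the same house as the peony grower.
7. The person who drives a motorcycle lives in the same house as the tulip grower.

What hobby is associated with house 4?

hiking

The person who drives a coupe is narrowed to house 2 or 3; consider each.
Placing it in house 2 leads to a contradiction, so it's in house 3.
By clue 2, the peony grower is in house 4.
From clue 4, the person who enjoys dancing must be in house 2.
By clue 6, the person who enjoys hiking is in house 4.
So house 1 gets gardening for hobby.
House 3's hobby must be yoga (nothing else left).
By clue 1, the dahlia grower is in house 2.
The only vehicle still possible for house 4 is hatchback.
So house 1 gets tulip for flower.
So house 3 gets rose for flower.
By clue 7, the person who drives a motorcycle is in house 1.
That leaves convertible as the vehicle for house 2.
So: house 1 = motorcycle/gardening/tulip, house 2 = convertible/dancing/dahlia, house 3 = coupe/yoga/rose, house 4 = hatchback/hiking/peony.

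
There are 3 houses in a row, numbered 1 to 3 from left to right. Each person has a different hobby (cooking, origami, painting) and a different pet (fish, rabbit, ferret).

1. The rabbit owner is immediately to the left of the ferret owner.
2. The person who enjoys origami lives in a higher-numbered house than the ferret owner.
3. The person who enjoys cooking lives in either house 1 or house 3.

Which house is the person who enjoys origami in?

3

Clue 2 places the person who enjoys origami in house 3.
The ferret owner is in house 2 (clue 2).
House 2 hobby: only painting fits.
So house 3 gets fish for pet.
House 1's hobby must be cooking (nothing else left).
House 1 pet: only rabbit fits.
So: house 1 = cooking/rabbit, house 2 = painting/ferret, house 3 = origami/fish.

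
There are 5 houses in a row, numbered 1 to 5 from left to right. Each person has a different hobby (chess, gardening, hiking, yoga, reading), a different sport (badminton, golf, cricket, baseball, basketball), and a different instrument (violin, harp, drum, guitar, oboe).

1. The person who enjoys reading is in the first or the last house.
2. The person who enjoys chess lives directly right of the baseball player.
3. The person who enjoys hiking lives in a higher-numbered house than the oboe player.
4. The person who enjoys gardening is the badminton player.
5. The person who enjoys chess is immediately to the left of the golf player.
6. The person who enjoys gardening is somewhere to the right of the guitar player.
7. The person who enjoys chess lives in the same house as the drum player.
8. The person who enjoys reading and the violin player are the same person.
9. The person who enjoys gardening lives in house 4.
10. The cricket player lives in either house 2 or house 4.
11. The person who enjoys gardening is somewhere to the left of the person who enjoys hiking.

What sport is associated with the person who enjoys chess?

cricket

Clue 9 places the person who enjoys gardening in house 4.
From clue 11, the person who enjoys hiking must be in house 5.
House 1 hobby: only reading fits.
Clue 4 places the badminton player in house 4.
Clue 8 places the violin player in house 1.
House 1's sport must be baseball (nothing else left).
The only sport still possible for house 2 is cricket.
That leaves golf as the sport for house 3.
The only sport still possible for house 5 is basketball.
House 5 instrument: only harp fits.
From clue 2, the person who enjoys chess must be in house 2.
The drum player is in house 2 (clue 7).
House 3 hobby: only yoga fits.
So house 3 gets guitar for instrument.
House 4 instrument: only oboe fits.
So: house 1 = reading/baseball/violin, house 2 = chess/cricket/drum, house 3 = yoga/golf/guitar, house 4 = gardening/badminton/oboe, house 5 = hiking/basketball/harp.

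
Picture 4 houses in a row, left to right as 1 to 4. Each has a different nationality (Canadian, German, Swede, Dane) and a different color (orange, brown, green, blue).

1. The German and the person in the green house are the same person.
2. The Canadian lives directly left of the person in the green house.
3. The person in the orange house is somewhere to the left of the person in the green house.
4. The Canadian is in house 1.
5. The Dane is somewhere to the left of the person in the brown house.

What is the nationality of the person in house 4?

Swede

By clue 4, the Canadian is in house 1.
Clue 2: the person in the green house is in house 2.
From clue 3, the person in the orange house must be in house 1.
From clue 1, the German must be in house 2.
The only nationality still possible for house 3 is Dane.
That leaves Swede as the nationality for house 4.
Clue 5 places the person in the brown house in house 4.
House 3's color must be blue (nothing else left).
So: house 1 = Canadian/orange, house 2 = German/green, house 3 = Dane/blue, house 4 = Swede/brown.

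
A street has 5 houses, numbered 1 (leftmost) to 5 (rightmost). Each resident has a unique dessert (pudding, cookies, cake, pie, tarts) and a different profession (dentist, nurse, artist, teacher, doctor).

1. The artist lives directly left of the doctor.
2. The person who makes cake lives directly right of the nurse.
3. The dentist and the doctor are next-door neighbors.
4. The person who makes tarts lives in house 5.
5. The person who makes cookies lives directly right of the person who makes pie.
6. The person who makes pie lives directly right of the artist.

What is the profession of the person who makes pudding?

The person who makes tarts is in house 5 (clue 4).
So house 1 gets pudding for dessert.
House 5 profession: only teacher fits.
So house 4 gets dentist for profession.
From clue 3, the doctor must be in house 3.
Clue 1: the artist is in house 2.
Clue 6 places the person who makes pie in house 3.
The only dessert still possible for house 2 is cake.
House 4's dessert must be cookies (nothing else left).
So house 1 gets nurse for profession.
So: house 1 = pudding/nurse, house 2 = cake/artist, house 3 = pie/doctor, house 4 = cookies/dentist, house 5 = tarts/teacher.

nurse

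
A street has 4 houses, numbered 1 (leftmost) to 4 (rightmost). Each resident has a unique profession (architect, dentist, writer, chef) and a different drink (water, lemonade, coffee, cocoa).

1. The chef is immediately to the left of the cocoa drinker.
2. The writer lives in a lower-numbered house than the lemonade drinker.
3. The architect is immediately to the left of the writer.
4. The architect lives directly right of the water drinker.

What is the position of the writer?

Clue 4: the architect is in house 2.
Clue 4: the water drinker is in house 1.
The only profession still possible for house 1 is chef.
House 3 profession: only writer fits.
The only profession still possible for house 4 is dentist.
The cocoa drinker is in house 2 (clue 1).
By clue 2, the lemonade drinker is in house 4.
House 3's drink must be coffee (nothing else left).
So: house 1 = chef/water, house 2 = architect/cocoa, house 3 = writer/coffee, house 4 = dentist/lemonade.

3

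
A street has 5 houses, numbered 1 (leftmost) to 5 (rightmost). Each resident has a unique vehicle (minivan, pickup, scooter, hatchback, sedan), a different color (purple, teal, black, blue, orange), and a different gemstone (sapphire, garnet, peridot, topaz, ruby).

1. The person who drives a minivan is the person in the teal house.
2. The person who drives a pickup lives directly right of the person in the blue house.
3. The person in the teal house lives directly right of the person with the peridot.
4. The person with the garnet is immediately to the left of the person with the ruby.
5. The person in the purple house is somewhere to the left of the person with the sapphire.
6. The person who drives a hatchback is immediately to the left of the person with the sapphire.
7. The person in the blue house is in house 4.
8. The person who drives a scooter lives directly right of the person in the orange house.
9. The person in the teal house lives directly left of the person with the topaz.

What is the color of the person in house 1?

purple

By clue 7, the person in the blue house is in house 4.
House 5's color must be black (nothing else left).
From clue 2, the person who drives a pickup must be in house 5.
The person who drives a minivan is narrowed to house 2 or 3; consider each.
Placing it in house 3 leads to a contradiction, so it's in house 2.
Clue 1: the person in the teal house is in house 2.
The person with the peridot is in house 1 (clue 3).
Clue 9: the person with the topaz is in house 3.
From clue 4, the person with the garnet must be in house 4.
Clue 4: the person with the ruby is in house 5.
Clue 8: the person who drives a scooter is in house 4.
From clue 8, the person in the orange house must be in house 3.
House 1 color: only purple fits.
House 2's gemstone must be sapphire (nothing else left).
By clue 6, the person who drives a hatchback is in house 1.
The only vehicle still possible for house 3 is sedan.
So: house 1 = hatchback/purple/peridot, house 2 = minivan/teal/sapphire, house 3 = sedan/orange/topaz, house 4 = scooter/blue/garnet, house 5 = pickup/black/ruby.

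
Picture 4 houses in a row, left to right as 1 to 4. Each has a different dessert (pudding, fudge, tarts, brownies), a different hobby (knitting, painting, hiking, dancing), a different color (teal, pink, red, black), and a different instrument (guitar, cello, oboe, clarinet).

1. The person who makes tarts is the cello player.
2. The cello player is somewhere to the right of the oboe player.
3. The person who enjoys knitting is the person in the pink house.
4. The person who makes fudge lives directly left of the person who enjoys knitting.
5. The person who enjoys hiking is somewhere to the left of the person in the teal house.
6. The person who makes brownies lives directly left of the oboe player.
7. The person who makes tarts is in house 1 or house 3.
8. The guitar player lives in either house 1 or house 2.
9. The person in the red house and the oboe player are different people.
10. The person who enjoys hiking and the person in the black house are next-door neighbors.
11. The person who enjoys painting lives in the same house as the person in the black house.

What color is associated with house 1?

red

So house 4 gets pudding for dessert.
From clue 1, the person who makes tarts must be in house 3.
Clue 1: the cello player is in house 3.
The oboe player is in house 2 (clue 2).
Clue 6 places the person who makes brownies in house 1.
House 2's dessert must be fudge (nothing else left).
House 4 instrument: only clarinet fits.
The person who enjoys knitting is in house 3 (clue 4).
House 1 instrument: only guitar fits.
From clue 3, the person in the pink house must be in house 3.
House 4 hobby: only dancing fits.
The person who enjoys hiking is narrowed to house 1 or 2; consider each.
Placing it in house 2 leads to a contradiction, so it's in house 1.
The person in the black house is in house 2 (clue 10).
The person who enjoys painting is in house 2 (clue 11).
So house 1 gets red for color.
House 4's color must be teal (nothing else left).
So: house 1 = brownies/hiking/red/guitar, house 2 = fudge/painting/black/oboe, house 3 = tarts/knitting/pink/cello, house 4 = pudding/dancing/teal/clarinet.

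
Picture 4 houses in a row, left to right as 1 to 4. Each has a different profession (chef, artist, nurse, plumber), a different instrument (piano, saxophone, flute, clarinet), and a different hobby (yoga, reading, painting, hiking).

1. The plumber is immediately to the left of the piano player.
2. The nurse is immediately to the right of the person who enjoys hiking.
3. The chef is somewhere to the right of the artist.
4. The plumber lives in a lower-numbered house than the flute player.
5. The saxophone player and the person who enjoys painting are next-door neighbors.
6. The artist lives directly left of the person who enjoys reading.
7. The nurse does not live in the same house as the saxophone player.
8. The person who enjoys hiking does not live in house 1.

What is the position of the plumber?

The nurse is narrowed to house 3 or 4; consider each.
Placing it in house 3 leads to a contradiction, so it's in house 4.
From clue 2, the person who enjoys hiking must be in house 3.
By clue 6, the artist is in house 1.
The person who enjoys reading is in house 2 (clue 6).
So house 1 gets clarinet for instrument.
So house 2 gets saxophone for instrument.
Clue 5 places the person who enjoys painting in house 1.
The only hobby still possible for house 4 is yoga.
The chef is narrowed to house 2 or 3; consider each.
Placing it in house 2 leads to a contradiction, so it's in house 3.
House 2 profession: only plumber fits.
The piano player is in house 3 (clue 1).
The only instrument still possible for house 4 is flute.
So: house 1 = artist/clarinet/painting, house 2 = plumber/saxophone/reading, house 3 = chef/piano/hiking, house 4 = nurse/flute/yoga.

2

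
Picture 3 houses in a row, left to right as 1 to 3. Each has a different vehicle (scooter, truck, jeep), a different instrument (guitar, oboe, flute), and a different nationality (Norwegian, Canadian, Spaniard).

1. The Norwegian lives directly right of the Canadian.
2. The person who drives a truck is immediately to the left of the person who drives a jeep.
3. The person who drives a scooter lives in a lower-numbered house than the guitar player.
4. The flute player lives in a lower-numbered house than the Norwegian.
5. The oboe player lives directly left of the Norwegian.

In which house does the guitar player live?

So house 3 gets jeep for vehicle.
House 3's instrument must be guitar (nothing else left).
Clue 2 places the person who drives a truck in house 2.
So house 1 gets scooter for vehicle.
The flute player is narrowed to house 1 or 2; consider each.
Placing it in house 2 leads to a contradiction, so it's in house 1.
House 2's instrument must be oboe (nothing else left).
Clue 5: the Norwegian is in house 3.
From clue 1, the Canadian must be in house 2.
That leaves Spaniard as the nationality for house 1.
So: house 1 = scooter/flute/Spaniard, house 2 = truck/oboe/Canadian, house 3 = jeep/guitar/Norwegian.

3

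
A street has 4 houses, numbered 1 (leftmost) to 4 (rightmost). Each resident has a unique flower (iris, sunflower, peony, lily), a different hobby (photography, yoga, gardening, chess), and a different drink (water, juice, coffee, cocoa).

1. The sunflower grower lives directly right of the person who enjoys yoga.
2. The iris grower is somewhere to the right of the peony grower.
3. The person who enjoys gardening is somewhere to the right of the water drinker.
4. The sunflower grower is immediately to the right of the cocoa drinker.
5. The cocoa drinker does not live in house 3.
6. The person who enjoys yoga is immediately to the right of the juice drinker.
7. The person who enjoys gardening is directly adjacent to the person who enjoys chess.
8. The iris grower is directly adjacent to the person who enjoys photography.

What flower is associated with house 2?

iris

That leaves coffee as the drink for house 4.
Clue 4 places the sunflower grower in house 3.
From clue 4, the cocoa drinker must be in house 2.
The only drink still possible for house 3 is water.
Clue 1: the person who enjoys yoga is in house 2.
Clue 3 places the person who enjoys gardening in house 4.
The person who enjoys chess is in house 3 (clue 7).
The only hobby still possible for house 1 is photography.
So house 1 gets juice for drink.
From clue 8, the iris grower must be in house 2.
House 1 flower: only peony fits.
So house 4 gets lily for flower.
So: house 1 = peony/photography/juice, house 2 = iris/yoga/cocoa, house 3 = sunflower/chess/water, house 4 = lily/gardening/coffee.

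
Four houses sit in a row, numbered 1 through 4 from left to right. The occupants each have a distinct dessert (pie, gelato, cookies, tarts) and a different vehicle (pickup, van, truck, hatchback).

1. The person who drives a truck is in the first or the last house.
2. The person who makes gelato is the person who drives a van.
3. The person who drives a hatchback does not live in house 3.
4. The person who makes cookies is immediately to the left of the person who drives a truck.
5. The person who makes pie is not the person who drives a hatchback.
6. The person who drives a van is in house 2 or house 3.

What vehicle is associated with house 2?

van

From clue 4, the person who makes cookies must be in house 3.
The person who drives a truck is in house 4 (clue 4).
From clue 2, the person who makes gelato must be in house 2.
Clue 2: the person who drives a van is in house 2.
That leaves hatchback as the vehicle for house 1.
That leaves pickup as the vehicle for house 3.
From clue 5, the person who makes pie must be in house 4.
So house 1 gets tarts for dessert.
So: house 1 = tarts/hatchback, house 2 = gelato/van, house 3 = cookies/pickup, house 4 = pie/truck.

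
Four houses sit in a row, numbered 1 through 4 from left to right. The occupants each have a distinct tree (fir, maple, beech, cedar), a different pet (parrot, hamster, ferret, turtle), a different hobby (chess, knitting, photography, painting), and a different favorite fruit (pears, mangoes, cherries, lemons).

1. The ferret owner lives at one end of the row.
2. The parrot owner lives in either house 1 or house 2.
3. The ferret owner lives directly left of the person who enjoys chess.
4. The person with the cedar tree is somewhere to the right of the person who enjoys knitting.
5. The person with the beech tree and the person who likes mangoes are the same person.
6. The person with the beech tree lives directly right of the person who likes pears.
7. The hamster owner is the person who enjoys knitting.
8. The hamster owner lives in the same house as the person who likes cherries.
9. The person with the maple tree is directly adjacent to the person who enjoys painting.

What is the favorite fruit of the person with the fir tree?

The ferret owner is in house 1 (clue 3).
By clue 3, the person who enjoys chess is in house 2.
That leaves turtle as the pet for house 4.
Clue 7 places the hamster owner in house 3.
The person who enjoys knitting is in house 3 (clue 7).
From clue 8, the person who likes cherries must be in house 3.
So house 1 gets fir for tree.
The only pet still possible for house 2 is parrot.
The person with the cedar tree is in house 4 (clue 4).
From clue 6, the person with the beech tree must be in house 2.
By clue 6, the person who likes pears is in house 1.
House 3 tree: only maple fits.
Clue 5: the person who likes mangoes is in house 2.
By clue 9, the person who enjoys painting is in house 4.
The only hobby still possible for house 1 is photography.
House 4 favorite fruit: only lemons fits.
So: house 1 = fir/ferret/photography/pears, house 2 = beech/parrot/chess/mangoes, house 3 = maple/hamster/knitting/cherries, house 4 = cedar/turtle/painting/lemons.

pears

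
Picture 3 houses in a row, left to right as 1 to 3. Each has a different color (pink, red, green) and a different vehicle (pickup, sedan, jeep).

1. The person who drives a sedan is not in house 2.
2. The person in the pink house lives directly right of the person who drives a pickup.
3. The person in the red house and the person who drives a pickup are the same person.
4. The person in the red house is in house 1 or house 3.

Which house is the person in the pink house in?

2

The person in the red house is in house 1 (clue 4).
By clue 3, the person who drives a pickup is in house 1.
House 2's vehicle must be jeep (nothing else left).
House 3's vehicle must be sedan (nothing else left).
By clue 2, the person in the pink house is in house 2.
The only color still possible for house 3 is green.
So: house 1 = red/pickup, house 2 = pink/jeep, house 3 = green/sedan.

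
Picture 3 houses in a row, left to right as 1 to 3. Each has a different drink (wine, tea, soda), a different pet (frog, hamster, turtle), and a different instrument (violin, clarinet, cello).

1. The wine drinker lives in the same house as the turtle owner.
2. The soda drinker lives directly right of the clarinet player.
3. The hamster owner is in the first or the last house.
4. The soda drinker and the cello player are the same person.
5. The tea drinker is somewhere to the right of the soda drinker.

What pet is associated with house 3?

hamster

The tea drinker is in house 3 (clue 5).
Clue 5: the soda drinker is in house 2.
So house 1 gets wine for drink.
From clue 1, the turtle owner must be in house 1.
Clue 2: the clarinet player is in house 1.
Clue 4 places the cello player in house 2.
So house 2 gets frog for pet.
House 3 pet: only hamster fits.
House 3 instrument: only violin fits.
So: house 1 = wine/turtle/clarinet, house 2 = soda/frog/cello, house 3 = tea/hamster/violin.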